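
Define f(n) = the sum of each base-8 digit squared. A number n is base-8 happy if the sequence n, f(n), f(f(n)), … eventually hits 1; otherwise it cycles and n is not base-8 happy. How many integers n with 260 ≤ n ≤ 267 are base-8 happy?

1

260: 260 → 32 → 16 → 4 → 16  — not base-8 happy
261: 261 → 41 → 26 → 13 → 26  — not base-8 happy
262: 262 → 52 → 52  — not base-8 happy
263: 263 → 65 → 2 → 4 → 16 → 4  — not base-8 happy
264: 264 → 17 → 5 → 25 → 10 → 5  — not base-8 happy
265: 265 → 18 → 8 → 1  — base-8 happy
266: 266 → 21 → 29 → 34 → 20 → 20  — not base-8 happy
267: 267 → 26 → 13 → 26  — not base-8 happy
base-8 happy: 265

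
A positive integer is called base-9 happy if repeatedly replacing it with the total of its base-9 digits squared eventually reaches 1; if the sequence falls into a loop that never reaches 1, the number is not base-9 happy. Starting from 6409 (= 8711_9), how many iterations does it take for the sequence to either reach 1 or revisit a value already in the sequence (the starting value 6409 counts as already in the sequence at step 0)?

6409 = (8,7,1,1)_9 → 8² + 7² + 1² + 1² = 64 + 49 + 1 + 1 = 115
115 = (1,3,7)_9 → 1² + 3² + 7² = 1 + 9 + 49 = 59
59 = (6,5)_9 → 6² + 5² = 36 + 25 = 61
61 = (6,7)_9 → 6² + 7² = 36 + 49 = 85
85 = (1,0,4)_9 → 1² + 0² + 4² = 1 + 0 + 16 = 17
17 = (1,8)_9 → 1² + 8² = 1 + 64 = 65
65 = (7,2)_9 → 7² + 2² = 49 + 4 = 53
53 = (5,8)_9 → 5² + 8² = 25 + 64 = 89
89 = (1,0,8)_9 → 1² + 0² + 8² = 1 + 0 + 64 = 65  — 65 repeats.
That took 9 steps.

9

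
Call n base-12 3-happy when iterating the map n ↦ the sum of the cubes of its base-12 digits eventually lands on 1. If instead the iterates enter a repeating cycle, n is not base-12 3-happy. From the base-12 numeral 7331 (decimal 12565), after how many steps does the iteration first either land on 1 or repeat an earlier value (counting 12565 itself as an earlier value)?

14

12565 = (7,3,3,1)_12 → 398
398 = (2,9,2)_12 → 745
745 = (5,2,1)_12 → 134
134 = (11,2)_12 → 1339
1339 = (9,3,7)_12 → 1099
1099 = (7,7,7)_12 → 1029
1029 = (7,1,9)_12 → 1073
1073 = (7,5,5)_12 → 593
593 = (4,1,5)_12 → 190
190 = (1,3,10)_12 → 1028
1028 = (7,1,8)_12 → 856
856 = (5,11,4)_12 → 1520
1520 = (10,6,8)_12 → 1728
1728 = (1,0,0,0)_12 → 1  — reached 1.
That took 14 steps.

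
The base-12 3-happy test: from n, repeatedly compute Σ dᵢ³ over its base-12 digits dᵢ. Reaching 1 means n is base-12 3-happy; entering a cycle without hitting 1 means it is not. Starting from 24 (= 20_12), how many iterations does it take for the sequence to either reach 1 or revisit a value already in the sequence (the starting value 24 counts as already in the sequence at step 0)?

24 = (2,0)_12 → 8
8 = (8)_12 → 512
512 = (3,6,8)_12 → 755
755 = (5,2,11)_12 → 1464
1464 = (10,2,0)_12 → 1008
1008 = (7,0,0)_12 → 343
343 = (2,4,7)_12 → 415
415 = (2,10,7)_12 → 1351
1351 = (9,4,7)_12 → 1136
1136 = (7,10,8)_12 → 1855
1855 = (1,0,10,7)_12 → 1344
1344 = (9,4,0)_12 → 793
793 = (5,6,1)_12 → 342
342 = (2,4,6)_12 → 288
288 = (2,0,0)_12 → 8  — 8 repeats.
That took 15 steps.

15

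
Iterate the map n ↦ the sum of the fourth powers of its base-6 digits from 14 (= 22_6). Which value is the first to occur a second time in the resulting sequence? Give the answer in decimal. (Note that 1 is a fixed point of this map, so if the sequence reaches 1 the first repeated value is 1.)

641

14 = (2,2)_6 → 2⁴ + 2⁴ = 16 + 16 = 32
32 = (5,2)_6 → 5⁴ + 2⁴ = 625 + 16 = 641
641 = (2,5,4,5)_6 → 2⁴ + 5⁴ + 4⁴ + 5⁴ = 16 + 625 + 256 + 625 = 1522
1522 = (1,1,0,1,4)_6 → 1⁴ + 1⁴ + 0⁴ + 1⁴ + 4⁴ = 1 + 1 + 0 + 1 + 256 = 259
259 = (1,1,1,1)_6 → 1⁴ + 1⁴ + 1⁴ + 1⁴ = 1 + 1 + 1 + 1 = 4
4 = (4)_6 → 4⁴ = 256
256 = (1,1,0,4)_6 → 1⁴ + 1⁴ + 0⁴ + 4⁴ = 1 + 1 + 0 + 256 = 258
258 = (1,1,1,0)_6 → 1⁴ + 1⁴ + 1⁴ + 0⁴ = 1 + 1 + 1 + 0 = 3
3 = (3)_6 → 3⁴ = 81
81 = (2,1,3)_6 → 2⁴ + 1⁴ + 3⁴ = 16 + 1 + 81 = 98
98 = (2,4,2)_6 → 2⁴ + 4⁴ + 2⁴ = 16 + 256 + 16 = 288
288 = (1,2,0,0)_6 → 1⁴ + 2⁴ + 0⁴ + 0⁴ = 1 + 16 + 0 + 0 = 17
17 = (2,5)_6 → 2⁴ + 5⁴ = 16 + 625 = 641  — 641 already appeared earlier.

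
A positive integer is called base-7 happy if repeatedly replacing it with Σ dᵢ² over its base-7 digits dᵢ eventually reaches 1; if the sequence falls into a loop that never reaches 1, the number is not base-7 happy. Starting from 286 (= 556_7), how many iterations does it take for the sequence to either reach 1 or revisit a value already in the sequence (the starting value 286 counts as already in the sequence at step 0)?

286 = (5,5,6)_7 → 5² + 5² + 6² = 25 + 25 + 36 = 86
86 = (1,5,2)_7 → 1² + 5² + 2² = 1 + 25 + 4 = 30
30 = (4,2)_7 → 4² + 2² = 16 + 4 = 20
20 = (2,6)_7 → 2² + 6² = 4 + 36 = 40
40 = (5,5)_7 → 5² + 5² = 25 + 25 = 50
50 = (1,0,1)_7 → 1² + 0² + 1² = 1 + 0 + 1 = 2
2 = (2)_7 → 2² = 4
4 = (4)_7 → 4² = 16
16 = (2,2)_7 → 2² + 2² = 4 + 4 = 8
8 = (1,1)_7 → 1² + 1² = 1 + 1 = 2  — 2 repeats.
That took 10 steps.

10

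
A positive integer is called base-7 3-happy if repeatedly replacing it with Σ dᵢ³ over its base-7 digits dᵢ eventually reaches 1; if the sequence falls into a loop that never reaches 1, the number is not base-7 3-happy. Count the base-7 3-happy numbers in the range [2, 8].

1

2: 2 → 8 → 2  — not base-7 3-happy
3: 3 → 27 → 243 → 405 → 219 → 99 → 9 → 9  — not base-7 3-happy
4: 4 → 64 → 10 → 28 → 64  — not base-7 3-happy
5: 5 → 125 → 251 → 341 → 557 → 137 → 197 → 65 → 17 → 35 → 125  — not base-7 3-happy
6: 6 → 216 → 288 → 342 → 648 → 282 → 258 → 342  — not base-7 3-happy
7: 7 → 1  — base-7 3-happy
8: 8 → 2 → 8  — not base-7 3-happy
base-7 3-happy: 7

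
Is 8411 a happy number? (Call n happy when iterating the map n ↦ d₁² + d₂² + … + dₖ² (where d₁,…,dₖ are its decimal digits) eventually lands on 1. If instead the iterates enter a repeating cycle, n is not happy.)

8411 → 8² + 4² + 1² + 1² = 64 + 16 + 1 + 1 = 82
82 → 8² + 2² = 64 + 4 = 68
68 → 6² + 8² = 36 + 64 = 100
100 → 1² + 0² + 0² = 1 + 0 + 0 = 1  — reached 1.

happy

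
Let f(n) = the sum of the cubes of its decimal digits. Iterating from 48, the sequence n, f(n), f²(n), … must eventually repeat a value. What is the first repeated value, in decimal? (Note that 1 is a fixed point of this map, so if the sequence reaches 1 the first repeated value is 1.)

48 → 576
576 → 684
684 → 792
792 → 1080
1080 → 513
513 → 153
153 → 153  — 153 already appeared earlier.

153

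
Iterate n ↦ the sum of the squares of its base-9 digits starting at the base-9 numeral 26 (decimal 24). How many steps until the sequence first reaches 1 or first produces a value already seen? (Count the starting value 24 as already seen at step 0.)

8

24 = (2,6)_9 → 2² + 6² = 4 + 36 = 40
40 = (4,4)_9 → 4² + 4² = 16 + 16 = 32
32 = (3,5)_9 → 3² + 5² = 9 + 25 = 34
34 = (3,7)_9 → 3² + 7² = 9 + 49 = 58
58 = (6,4)_9 → 6² + 4² = 36 + 16 = 52
52 = (5,7)_9 → 5² + 7² = 25 + 49 = 74
74 = (8,2)_9 → 8² + 2² = 64 + 4 = 68
68 = (7,5)_9 → 7² + 5² = 49 + 25 = 74  — 74 repeats.
That took 8 steps.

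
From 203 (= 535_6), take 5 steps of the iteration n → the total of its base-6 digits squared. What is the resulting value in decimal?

203 = (5,3,5)_6 → 5² + 3² + 5² = 59
59 = (1,3,5)_6 → 1² + 3² + 5² = 35
35 = (5,5)_6 → 5² + 5² = 50
50 = (1,2,2)_6 → 1² + 2² + 2² = 9
9 = (1,3)_6 → 1² + 3² = 10

10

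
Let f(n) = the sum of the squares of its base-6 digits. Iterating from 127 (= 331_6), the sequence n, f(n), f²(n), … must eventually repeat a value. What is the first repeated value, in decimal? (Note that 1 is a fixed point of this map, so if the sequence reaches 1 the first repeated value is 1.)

17

127 = (3,3,1)_6 → 19
19 = (3,1)_6 → 10
10 = (1,4)_6 → 17
17 = (2,5)_6 → 29
29 = (4,5)_6 → 41
41 = (1,0,5)_6 → 26
26 = (4,2)_6 → 20
20 = (3,2)_6 → 13
13 = (2,1)_6 → 5
5 = (5)_6 → 25
25 = (4,1)_6 → 17  — 17 already appeared earlier.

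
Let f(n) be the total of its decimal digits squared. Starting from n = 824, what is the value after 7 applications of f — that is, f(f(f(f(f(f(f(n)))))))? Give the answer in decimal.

824 → 8² + 2² + 4² = 64 + 4 + 16 = 84
84 → 8² + 4² = 64 + 16 = 80
80 → 8² + 0² = 64 + 0 = 64
64 → 6² + 4² = 36 + 16 = 52
52 → 5² + 2² = 25 + 4 = 29
29 → 2² + 9² = 4 + 81 = 85
85 → 8² + 5² = 64 + 25 = 89

89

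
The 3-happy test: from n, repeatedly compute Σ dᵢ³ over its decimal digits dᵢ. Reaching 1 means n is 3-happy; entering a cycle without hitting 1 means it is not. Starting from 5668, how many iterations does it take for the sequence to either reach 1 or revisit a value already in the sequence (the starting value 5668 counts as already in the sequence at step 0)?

6

5668 → 1069
1069 → 946
946 → 1009
1009 → 730
730 → 370
370 → 370  — 370 repeats.
That took 6 steps.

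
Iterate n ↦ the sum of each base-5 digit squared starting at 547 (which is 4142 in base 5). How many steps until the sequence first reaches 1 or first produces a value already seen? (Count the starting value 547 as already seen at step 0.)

5

547 = (4,1,4,2)_5 → 4² + 1² + 4² + 2² = 37
37 = (1,2,2)_5 → 1² + 2² + 2² = 9
9 = (1,4)_5 → 1² + 4² = 17
17 = (3,2)_5 → 3² + 2² = 13
13 = (2,3)_5 → 2² + 3² = 13  — 13 repeats.
That took 5 steps.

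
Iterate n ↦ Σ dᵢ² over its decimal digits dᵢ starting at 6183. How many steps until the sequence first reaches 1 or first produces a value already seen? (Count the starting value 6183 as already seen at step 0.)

11

6183 → 6² + 1² + 8² + 3² = 110
110 → 1² + 1² + 0² = 2
2 → 2² = 4
4 → 4² = 16
16 → 1² + 6² = 37
37 → 3² + 7² = 58
58 → 5² + 8² = 89
89 → 8² + 9² = 145
145 → 1² + 4² + 5² = 42
42 → 4² + 2² = 20
20 → 2² + 0² = 4  — 4 repeats.
That took 11 steps.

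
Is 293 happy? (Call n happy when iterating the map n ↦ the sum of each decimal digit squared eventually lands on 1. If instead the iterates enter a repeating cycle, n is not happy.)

happy

293 → 2² + 9² + 3² = 94
94 → 9² + 4² = 97
97 → 9² + 7² = 130
130 → 1² + 3² + 0² = 10
10 → 1² + 0² = 1  — reached 1.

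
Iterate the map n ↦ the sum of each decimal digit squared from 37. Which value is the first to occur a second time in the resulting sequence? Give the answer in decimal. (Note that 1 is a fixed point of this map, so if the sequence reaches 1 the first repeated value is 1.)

37

37 → 58
58 → 89
89 → 145
145 → 42
42 → 20
20 → 4
4 → 16
16 → 37  — 37 already appeared earlier.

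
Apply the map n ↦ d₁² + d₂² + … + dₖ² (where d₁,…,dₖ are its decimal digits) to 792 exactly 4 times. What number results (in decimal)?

16

792 → 7² + 9² + 2² = 49 + 81 + 4 = 134
134 → 1² + 3² + 4² = 1 + 9 + 16 = 26
26 → 2² + 6² = 4 + 36 = 40
40 → 4² + 0² = 16 + 0 = 16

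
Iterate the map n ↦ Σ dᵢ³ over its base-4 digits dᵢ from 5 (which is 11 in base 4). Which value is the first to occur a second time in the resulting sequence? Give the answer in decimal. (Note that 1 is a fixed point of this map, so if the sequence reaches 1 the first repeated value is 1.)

8

5 = (1,1)_4 → 1³ + 1³ = 2
2 = (2)_4 → 2³ = 8
8 = (2,0)_4 → 2³ + 0³ = 8  — 8 already appeared earlier.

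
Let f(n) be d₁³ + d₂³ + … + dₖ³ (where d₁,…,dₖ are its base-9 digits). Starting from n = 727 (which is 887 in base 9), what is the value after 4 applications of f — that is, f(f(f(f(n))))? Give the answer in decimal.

727 = (8,8,7)_9 → 8³ + 8³ + 7³ = 1367
1367 = (1,7,7,8)_9 → 1³ + 7³ + 7³ + 8³ = 1199
1199 = (1,5,7,2)_9 → 1³ + 5³ + 7³ + 2³ = 477
477 = (5,8,0)_9 → 5³ + 8³ + 0³ = 637

637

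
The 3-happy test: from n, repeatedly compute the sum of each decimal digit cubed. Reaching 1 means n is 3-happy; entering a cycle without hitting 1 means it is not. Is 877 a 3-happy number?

3-happy

877 → 8³ + 7³ + 7³ = 1198
1198 → 1³ + 1³ + 9³ + 8³ = 1243
1243 → 1³ + 2³ + 4³ + 3³ = 100
100 → 1³ + 0³ + 0³ = 1  — reached 1.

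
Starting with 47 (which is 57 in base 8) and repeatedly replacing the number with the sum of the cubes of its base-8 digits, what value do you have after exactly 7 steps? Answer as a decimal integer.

55

47 = (5,7)_8 → 5³ + 7³ = 125 + 343 = 468
468 = (7,2,4)_8 → 7³ + 2³ + 4³ = 343 + 8 + 64 = 415
415 = (6,3,7)_8 → 6³ + 3³ + 7³ = 216 + 27 + 343 = 586
586 = (1,1,1,2)_8 → 1³ + 1³ + 1³ + 2³ = 1 + 1 + 1 + 8 = 11
11 = (1,3)_8 → 1³ + 3³ = 1 + 27 = 28
28 = (3,4)_8 → 3³ + 4³ = 27 + 64 = 91
91 = (1,3,3)_8 → 1³ + 3³ + 3³ = 1 + 27 + 27 = 55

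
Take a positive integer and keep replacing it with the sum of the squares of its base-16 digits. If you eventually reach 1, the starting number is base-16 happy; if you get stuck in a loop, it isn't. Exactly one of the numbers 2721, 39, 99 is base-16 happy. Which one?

39

2721: 2721 → 201 → 225 → 197 → 169 → 181 → 146 → 85 → 50 → 13 → 169  — repeats 169 (not base-16 happy)
39: 39 → 53 → 34 → 8 → 64 → 16 → 1  — reaches 1 (base-16 happy)
99: 99 → 45 → 173 → 269 → 170 → 200 → 208 → 169 → 181 → 146 → 85 → 50 → 13 → 169  — repeats 169 (not base-16 happy)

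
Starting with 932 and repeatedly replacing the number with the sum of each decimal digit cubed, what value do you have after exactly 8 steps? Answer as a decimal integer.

371

932 → 9³ + 3³ + 2³ = 764
764 → 7³ + 6³ + 4³ = 623
623 → 6³ + 2³ + 3³ = 251
251 → 2³ + 5³ + 1³ = 134
134 → 1³ + 3³ + 4³ = 92
92 → 9³ + 2³ = 737
737 → 7³ + 3³ + 7³ = 713
713 → 7³ + 1³ + 3³ = 371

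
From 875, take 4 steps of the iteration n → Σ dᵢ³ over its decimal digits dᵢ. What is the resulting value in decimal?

407

875 → 8³ + 7³ + 5³ = 980
980 → 9³ + 8³ + 0³ = 1241
1241 → 1³ + 2³ + 4³ + 1³ = 74
74 → 7³ + 4³ = 407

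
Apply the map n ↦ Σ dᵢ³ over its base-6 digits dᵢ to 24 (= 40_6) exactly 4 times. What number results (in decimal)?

24 = (4,0)_6 → 4³ + 0³ = 64 + 0 = 64
64 = (1,4,4)_6 → 1³ + 4³ + 4³ = 1 + 64 + 64 = 129
129 = (3,3,3)_6 → 3³ + 3³ + 3³ = 27 + 27 + 27 = 81
81 = (2,1,3)_6 → 2³ + 1³ + 3³ = 8 + 1 + 27 = 36

36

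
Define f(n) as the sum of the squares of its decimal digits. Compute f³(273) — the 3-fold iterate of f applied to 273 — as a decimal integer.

273 → 2² + 7² + 3² = 62
62 → 6² + 2² = 40
40 → 4² + 0² = 16

16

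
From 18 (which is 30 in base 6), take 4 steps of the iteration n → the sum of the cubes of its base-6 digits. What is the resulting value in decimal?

1

18 = (3,0)_6 → 27
27 = (4,3)_6 → 91
91 = (2,3,1)_6 → 36
36 = (1,0,0)_6 → 1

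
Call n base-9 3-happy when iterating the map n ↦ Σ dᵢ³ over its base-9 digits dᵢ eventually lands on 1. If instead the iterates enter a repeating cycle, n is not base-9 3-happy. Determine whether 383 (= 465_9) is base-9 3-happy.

383 = (4,6,5)_9 → 4³ + 6³ + 5³ = 64 + 216 + 125 = 405
405 = (5,0,0)_9 → 5³ + 0³ + 0³ = 125 + 0 + 0 = 125
125 = (1,4,8)_9 → 1³ + 4³ + 8³ = 1 + 64 + 512 = 577
577 = (7,1,1)_9 → 7³ + 1³ + 1³ = 343 + 1 + 1 = 345
345 = (4,2,3)_9 → 4³ + 2³ + 3³ = 64 + 8 + 27 = 99
99 = (1,2,0)_9 → 1³ + 2³ + 0³ = 1 + 8 + 0 = 9
9 = (1,0)_9 → 1³ + 0³ = 1 + 0 = 1  — reached 1.

base-9 3-happy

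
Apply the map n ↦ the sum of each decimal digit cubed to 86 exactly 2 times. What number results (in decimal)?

863

86 → 8³ + 6³ = 728
728 → 7³ + 2³ + 8³ = 863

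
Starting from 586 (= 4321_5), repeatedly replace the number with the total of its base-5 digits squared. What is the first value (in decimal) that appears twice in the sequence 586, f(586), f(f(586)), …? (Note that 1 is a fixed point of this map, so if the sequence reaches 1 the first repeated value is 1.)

586 = (4,3,2,1)_5 → 30
30 = (1,1,0)_5 → 2
2 = (2)_5 → 4
4 = (4)_5 → 16
16 = (3,1)_5 → 10
10 = (2,0)_5 → 4  — 4 already appeared earlier.

4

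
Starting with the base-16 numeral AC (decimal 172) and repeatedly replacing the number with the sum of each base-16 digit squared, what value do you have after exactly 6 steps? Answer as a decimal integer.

172 = (10,12)_16 → 10² + 12² = 100 + 144 = 244
244 = (15,4)_16 → 15² + 4² = 225 + 16 = 241
241 = (15,1)_16 → 15² + 1² = 225 + 1 = 226
226 = (14,2)_16 → 14² + 2² = 196 + 4 = 200
200 = (12,8)_16 → 12² + 8² = 144 + 64 = 208
208 = (13,0)_16 → 13² + 0² = 169 + 0 = 169

169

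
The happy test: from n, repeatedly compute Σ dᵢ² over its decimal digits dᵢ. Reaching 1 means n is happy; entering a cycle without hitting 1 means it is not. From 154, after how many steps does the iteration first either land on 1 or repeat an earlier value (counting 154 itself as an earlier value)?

154 → 42
42 → 20
20 → 4
4 → 16
16 → 37
37 → 58
58 → 89
89 → 145
145 → 42  — 42 repeats.
That took 9 steps.

9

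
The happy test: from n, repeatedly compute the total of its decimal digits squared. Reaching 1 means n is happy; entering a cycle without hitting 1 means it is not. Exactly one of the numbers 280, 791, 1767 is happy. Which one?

280

280: 280 → 68 → 100 → 1  — reaches 1 (happy)
791: 791 → 131 → 11 → 2 → 4 → 16 → 37 → 58 → 89 → 145 → 42 → 20 → 4  — repeats 4 (not happy)
1767: 1767 → 135 → 35 → 34 → 25 → 29 → 85 → 89 → 145 → 42 → 20 → 4 → 16 → 37 → 58 → 89  — repeats 89 (not happy)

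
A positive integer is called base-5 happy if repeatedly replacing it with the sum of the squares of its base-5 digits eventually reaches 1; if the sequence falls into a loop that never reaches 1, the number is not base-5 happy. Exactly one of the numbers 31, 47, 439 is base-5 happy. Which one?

31: 31 → 3 → 9 → 17 → 13 → 13  — repeats 13 (not base-5 happy)
47: 47 → 21 → 17 → 13 → 13  — repeats 13 (not base-5 happy)
439: 439 → 33 → 11 → 5 → 1  — reaches 1 (base-5 happy)

439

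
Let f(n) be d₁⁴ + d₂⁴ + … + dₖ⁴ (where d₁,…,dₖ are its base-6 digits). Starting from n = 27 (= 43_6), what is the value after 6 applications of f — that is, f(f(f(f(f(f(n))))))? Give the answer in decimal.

27 = (4,3)_6 → 4⁴ + 3⁴ = 337
337 = (1,3,2,1)_6 → 1⁴ + 3⁴ + 2⁴ + 1⁴ = 99
99 = (2,4,3)_6 → 2⁴ + 4⁴ + 3⁴ = 353
353 = (1,3,4,5)_6 → 1⁴ + 3⁴ + 4⁴ + 5⁴ = 963
963 = (4,2,4,3)_6 → 4⁴ + 2⁴ + 4⁴ + 3⁴ = 609
609 = (2,4,5,3)_6 → 2⁴ + 4⁴ + 5⁴ + 3⁴ = 978

978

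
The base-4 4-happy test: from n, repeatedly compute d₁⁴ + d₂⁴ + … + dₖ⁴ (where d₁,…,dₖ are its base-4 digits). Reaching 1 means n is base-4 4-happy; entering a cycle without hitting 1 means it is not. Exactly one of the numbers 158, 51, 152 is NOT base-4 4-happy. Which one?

51

158: 158 → 114 → 98 → 33 → 17 → 2 → 16 → 1  — reaches 1 (base-4 4-happy)
51: 51 → 162 → 48 → 81 → 3 → 81  — repeats 81 (not base-4 4-happy)
152: 152 → 33 → 17 → 2 → 16 → 1  — reaches 1 (base-4 4-happy)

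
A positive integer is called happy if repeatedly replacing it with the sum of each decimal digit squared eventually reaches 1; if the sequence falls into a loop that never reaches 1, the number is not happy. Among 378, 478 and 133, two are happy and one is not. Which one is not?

378

378: 378 → 122 → 9 → 81 → 65 → 61 → 37 → 58 → 89 → 145 → 42 → 20 → 4 → 16 → 37  — repeats 37 (not happy)
478: 478 → 129 → 86 → 100 → 1  — reaches 1 (happy)
133: 133 → 19 → 82 → 68 → 100 → 1  — reaches 1 (happy)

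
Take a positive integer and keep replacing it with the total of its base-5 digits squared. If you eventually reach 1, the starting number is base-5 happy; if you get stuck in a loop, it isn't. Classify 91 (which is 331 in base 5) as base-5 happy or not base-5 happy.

91 = (3,3,1)_5 → 3² + 3² + 1² = 9 + 9 + 1 = 19
19 = (3,4)_5 → 3² + 4² = 9 + 16 = 25
25 = (1,0,0)_5 → 1² + 0² + 0² = 1 + 0 + 0 = 1  — reached 1.

base-5 happy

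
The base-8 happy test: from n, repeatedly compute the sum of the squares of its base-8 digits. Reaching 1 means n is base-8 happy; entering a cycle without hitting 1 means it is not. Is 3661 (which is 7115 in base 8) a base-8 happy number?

3661 = (7,1,1,5)_8 → 7² + 1² + 1² + 5² = 76
76 = (1,1,4)_8 → 1² + 1² + 4² = 18
18 = (2,2)_8 → 2² + 2² = 8
8 = (1,0)_8 → 1² + 0² = 1  — reached 1.

base-8 happy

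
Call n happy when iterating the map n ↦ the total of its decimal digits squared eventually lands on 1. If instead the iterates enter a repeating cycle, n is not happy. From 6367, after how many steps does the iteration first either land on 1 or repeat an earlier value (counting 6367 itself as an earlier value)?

6367 → 6² + 3² + 6² + 7² = 130
130 → 1² + 3² + 0² = 10
10 → 1² + 0² = 1  — reached 1.
That took 3 steps.

3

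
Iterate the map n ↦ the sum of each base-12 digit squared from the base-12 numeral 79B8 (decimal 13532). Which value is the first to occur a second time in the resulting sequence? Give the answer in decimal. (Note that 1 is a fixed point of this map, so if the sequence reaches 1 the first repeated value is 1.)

26

13532 = (7,9,11,8)_12 → 7² + 9² + 11² + 8² = 315
315 = (2,2,3)_12 → 2² + 2² + 3² = 17
17 = (1,5)_12 → 1² + 5² = 26
26 = (2,2)_12 → 2² + 2² = 8
8 = (8)_12 → 8² = 64
64 = (5,4)_12 → 5² + 4² = 41
41 = (3,5)_12 → 3² + 5² = 34
34 = (2,10)_12 → 2² + 10² = 104
104 = (8,8)_12 → 8² + 8² = 128
128 = (10,8)_12 → 10² + 8² = 164
164 = (1,1,8)_12 → 1² + 1² + 8² = 66
66 = (5,6)_12 → 5² + 6² = 61
61 = (5,1)_12 → 5² + 1² = 26  — 26 already appeared earlier.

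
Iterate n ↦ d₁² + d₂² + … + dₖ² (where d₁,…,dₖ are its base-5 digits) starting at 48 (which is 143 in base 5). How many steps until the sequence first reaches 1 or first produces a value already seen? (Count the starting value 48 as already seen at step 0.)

48 = (1,4,3)_5 → 1² + 4² + 3² = 1 + 16 + 9 = 26
26 = (1,0,1)_5 → 1² + 0² + 1² = 1 + 0 + 1 = 2
2 = (2)_5 → 2² = 4
4 = (4)_5 → 4² = 16
16 = (3,1)_5 → 3² + 1² = 9 + 1 = 10
10 = (2,0)_5 → 2² + 0² = 4 + 0 = 4  — 4 repeats.
That took 6 steps.

6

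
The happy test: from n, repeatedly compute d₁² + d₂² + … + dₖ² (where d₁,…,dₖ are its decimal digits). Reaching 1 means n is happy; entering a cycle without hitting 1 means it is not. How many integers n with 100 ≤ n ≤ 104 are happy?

2

100: 100 → 1  — happy
101: 101 → 2 → 4 → 16 → 37 → 58 → 89 → 145 → 42 → 20 → 4  — not happy
102: 102 → 5 → 25 → 29 → 85 → 89 → 145 → 42 → 20 → 4 → 16 → 37 → 58 → 89  — not happy
103: 103 → 10 → 1  — happy
104: 104 → 17 → 50 → 25 → 29 → 85 → 89 → 145 → 42 → 20 → 4 → 16 → 37 → 58 → 89  — not happy
happy: 100, 103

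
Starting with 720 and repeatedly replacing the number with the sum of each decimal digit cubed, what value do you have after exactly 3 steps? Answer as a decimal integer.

153

720 → 7³ + 2³ + 0³ = 343 + 8 + 0 = 351
351 → 3³ + 5³ + 1³ = 27 + 125 + 1 = 153
153 → 1³ + 5³ + 3³ = 1 + 125 + 27 = 153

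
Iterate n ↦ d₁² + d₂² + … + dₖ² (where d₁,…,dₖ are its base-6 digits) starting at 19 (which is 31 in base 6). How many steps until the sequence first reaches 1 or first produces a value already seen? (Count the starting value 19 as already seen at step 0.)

19 = (3,1)_6 → 3² + 1² = 10
10 = (1,4)_6 → 1² + 4² = 17
17 = (2,5)_6 → 2² + 5² = 29
29 = (4,5)_6 → 4² + 5² = 41
41 = (1,0,5)_6 → 1² + 0² + 5² = 26
26 = (4,2)_6 → 4² + 2² = 20
20 = (3,2)_6 → 3² + 2² = 13
13 = (2,1)_6 → 2² + 1² = 5
5 = (5)_6 → 5² = 25
25 = (4,1)_6 → 4² + 1² = 17  — 17 repeats.
That took 10 steps.

10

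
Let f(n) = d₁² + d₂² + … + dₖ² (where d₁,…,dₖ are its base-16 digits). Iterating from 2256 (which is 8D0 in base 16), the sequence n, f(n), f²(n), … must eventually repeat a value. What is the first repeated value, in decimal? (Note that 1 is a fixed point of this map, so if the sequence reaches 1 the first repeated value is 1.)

2256 = (8,13,0)_16 → 8² + 13² + 0² = 233
233 = (14,9)_16 → 14² + 9² = 277
277 = (1,1,5)_16 → 1² + 1² + 5² = 27
27 = (1,11)_16 → 1² + 11² = 122
122 = (7,10)_16 → 7² + 10² = 149
149 = (9,5)_16 → 9² + 5² = 106
106 = (6,10)_16 → 6² + 10² = 136
136 = (8,8)_16 → 8² + 8² = 128
128 = (8,0)_16 → 8² + 0² = 64
64 = (4,0)_16 → 4² + 0² = 16
16 = (1,0)_16 → 1² + 0² = 1  — reached the fixed point 1.
1 → 1, so 1 is the first repeated value.

1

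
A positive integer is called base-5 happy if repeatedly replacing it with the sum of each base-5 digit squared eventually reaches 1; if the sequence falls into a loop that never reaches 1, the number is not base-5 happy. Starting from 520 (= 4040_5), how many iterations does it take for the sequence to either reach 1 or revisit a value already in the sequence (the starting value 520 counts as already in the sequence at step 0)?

7

520 = (4,0,4,0)_5 → 4² + 0² + 4² + 0² = 32
32 = (1,1,2)_5 → 1² + 1² + 2² = 6
6 = (1,1)_5 → 1² + 1² = 2
2 = (2)_5 → 2² = 4
4 = (4)_5 → 4² = 16
16 = (3,1)_5 → 3² + 1² = 10
10 = (2,0)_5 → 2² + 0² = 4  — 4 repeats.
That took 7 steps.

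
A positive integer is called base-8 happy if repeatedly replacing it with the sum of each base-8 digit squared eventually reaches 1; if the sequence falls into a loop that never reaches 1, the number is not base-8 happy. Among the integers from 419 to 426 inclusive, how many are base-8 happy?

419: 419 → 61 → 74 → 6 → 36 → 32 → 16 → 4 → 16  — not base-8 happy
420: 420 → 68 → 17 → 5 → 25 → 10 → 5  — not base-8 happy
421: 421 → 77 → 27 → 18 → 8 → 1  — base-8 happy
422: 422 → 88 → 10 → 5 → 25 → 10  — not base-8 happy
423: 423 → 101 → 42 → 29 → 34 → 20 → 20  — not base-8 happy
424: 424 → 61 → 74 → 6 → 36 → 32 → 16 → 4 → 16  — not base-8 happy
425: 425 → 62 → 85 → 30 → 45 → 50 → 40 → 25 → 10 → 5 → 25  — not base-8 happy
426: 426 → 65 → 2 → 4 → 16 → 4  — not base-8 happy
base-8 happy: 421

1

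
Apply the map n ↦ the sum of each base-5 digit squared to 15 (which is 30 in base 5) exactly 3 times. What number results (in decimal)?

13

15 = (3,0)_5 → 3² + 0² = 9
9 = (1,4)_5 → 1² + 4² = 17
17 = (3,2)_5 → 3² + 2² = 13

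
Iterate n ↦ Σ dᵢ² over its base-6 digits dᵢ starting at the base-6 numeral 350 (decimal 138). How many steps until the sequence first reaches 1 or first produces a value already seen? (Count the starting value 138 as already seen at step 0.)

10

138 = (3,5,0)_6 → 3² + 5² + 0² = 9 + 25 + 0 = 34
34 = (5,4)_6 → 5² + 4² = 25 + 16 = 41
41 = (1,0,5)_6 → 1² + 0² + 5² = 1 + 0 + 25 = 26
26 = (4,2)_6 → 4² + 2² = 16 + 4 = 20
20 = (3,2)_6 → 3² + 2² = 9 + 4 = 13
13 = (2,1)_6 → 2² + 1² = 4 + 1 = 5
5 = (5)_6 → 5² = 25
25 = (4,1)_6 → 4² + 1² = 16 + 1 = 17
17 = (2,5)_6 → 2² + 5² = 4 + 25 = 29
29 = (4,5)_6 → 4² + 5² = 16 + 25 = 41  — 41 repeats.
That took 10 steps.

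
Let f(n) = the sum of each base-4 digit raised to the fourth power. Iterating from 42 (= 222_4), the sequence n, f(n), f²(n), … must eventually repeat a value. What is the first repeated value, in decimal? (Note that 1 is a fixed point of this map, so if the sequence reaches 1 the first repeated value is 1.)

81

42 = (2,2,2)_4 → 2⁴ + 2⁴ + 2⁴ = 48
48 = (3,0,0)_4 → 3⁴ + 0⁴ + 0⁴ = 81
81 = (1,1,0,1)_4 → 1⁴ + 1⁴ + 0⁴ + 1⁴ = 3
3 = (3)_4 → 3⁴ = 81  — 81 already appeared earlier.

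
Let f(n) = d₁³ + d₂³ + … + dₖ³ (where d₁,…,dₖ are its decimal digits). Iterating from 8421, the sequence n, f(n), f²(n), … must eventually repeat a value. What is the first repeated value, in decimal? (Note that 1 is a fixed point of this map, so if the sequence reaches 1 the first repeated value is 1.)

153

8421 → 8³ + 4³ + 2³ + 1³ = 512 + 64 + 8 + 1 = 585
585 → 5³ + 8³ + 5³ = 125 + 512 + 125 = 762
762 → 7³ + 6³ + 2³ = 343 + 216 + 8 = 567
567 → 5³ + 6³ + 7³ = 125 + 216 + 343 = 684
684 → 6³ + 8³ + 4³ = 216 + 512 + 64 = 792
792 → 7³ + 9³ + 2³ = 343 + 729 + 8 = 1080
1080 → 1³ + 0³ + 8³ + 0³ = 1 + 0 + 512 + 0 = 513
513 → 5³ + 1³ + 3³ = 125 + 1 + 27 = 153
153 → 1³ + 5³ + 3³ = 1 + 125 + 27 = 153  — 153 already appeared earlier.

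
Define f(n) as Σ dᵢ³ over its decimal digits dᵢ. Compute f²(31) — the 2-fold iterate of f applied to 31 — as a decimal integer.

520

31 → 3³ + 1³ = 27 + 1 = 28
28 → 2³ + 8³ = 8 + 512 = 520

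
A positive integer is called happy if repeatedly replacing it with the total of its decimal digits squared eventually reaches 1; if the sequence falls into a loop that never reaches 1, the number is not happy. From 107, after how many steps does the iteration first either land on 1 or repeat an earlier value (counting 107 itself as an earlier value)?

107 → 1² + 0² + 7² = 50
50 → 5² + 0² = 25
25 → 2² + 5² = 29
29 → 2² + 9² = 85
85 → 8² + 5² = 89
89 → 8² + 9² = 145
145 → 1² + 4² + 5² = 42
42 → 4² + 2² = 20
20 → 2² + 0² = 4
4 → 4² = 16
16 → 1² + 6² = 37
37 → 3² + 7² = 58
58 → 5² + 8² = 89  — 89 repeats.
That took 13 steps.

13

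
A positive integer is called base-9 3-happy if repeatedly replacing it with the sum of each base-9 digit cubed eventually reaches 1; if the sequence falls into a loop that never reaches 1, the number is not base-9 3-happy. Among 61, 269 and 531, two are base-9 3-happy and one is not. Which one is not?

61: 61 → 559 → 729 → 1  — reaches 1 (base-9 3-happy)
269: 269 → 547 → 775 → 127 → 127  — repeats 127 (not base-9 3-happy)
531: 531 → 341 → 577 → 345 → 99 → 9 → 1  — reaches 1 (base-9 3-happy)

269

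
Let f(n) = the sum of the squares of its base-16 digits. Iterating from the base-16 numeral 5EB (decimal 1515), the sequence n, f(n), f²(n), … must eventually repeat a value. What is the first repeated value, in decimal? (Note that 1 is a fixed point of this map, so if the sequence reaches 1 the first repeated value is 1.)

1515 = (5,14,11)_16 → 5² + 14² + 11² = 342
342 = (1,5,6)_16 → 1² + 5² + 6² = 62
62 = (3,14)_16 → 3² + 14² = 205
205 = (12,13)_16 → 12² + 13² = 313
313 = (1,3,9)_16 → 1² + 3² + 9² = 91
91 = (5,11)_16 → 5² + 11² = 146
146 = (9,2)_16 → 9² + 2² = 85
85 = (5,5)_16 → 5² + 5² = 50
50 = (3,2)_16 → 3² + 2² = 13
13 = (13)_16 → 13² = 169
169 = (10,9)_16 → 10² + 9² = 181
181 = (11,5)_16 → 11² + 5² = 146  — 146 already appeared earlier.

146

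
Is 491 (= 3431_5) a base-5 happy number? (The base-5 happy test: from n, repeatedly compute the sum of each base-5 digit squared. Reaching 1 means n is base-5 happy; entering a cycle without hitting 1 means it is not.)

491 = (3,4,3,1)_5 → 35
35 = (1,2,0)_5 → 5
5 = (1,0)_5 → 1  — reached 1.

base-5 happy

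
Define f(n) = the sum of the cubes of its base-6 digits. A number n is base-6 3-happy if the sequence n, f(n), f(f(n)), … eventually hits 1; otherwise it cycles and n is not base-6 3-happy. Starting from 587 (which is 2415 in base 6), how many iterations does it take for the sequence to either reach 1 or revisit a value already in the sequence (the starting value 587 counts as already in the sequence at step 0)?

8

587 = (2,4,1,5)_6 → 198
198 = (5,3,0)_6 → 152
152 = (4,1,2)_6 → 73
73 = (2,0,1)_6 → 9
9 = (1,3)_6 → 28
28 = (4,4)_6 → 128
128 = (3,3,2)_6 → 62
62 = (1,4,2)_6 → 73  — 73 repeats.
That took 8 steps.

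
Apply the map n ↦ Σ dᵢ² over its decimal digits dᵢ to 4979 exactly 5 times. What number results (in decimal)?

61

4979 → 227
227 → 57
57 → 74
74 → 65
65 → 61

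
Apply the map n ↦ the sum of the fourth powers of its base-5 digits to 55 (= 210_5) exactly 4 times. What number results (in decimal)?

353

55 = (2,1,0)_5 → 17
17 = (3,2)_5 → 97
97 = (3,4,2)_5 → 353
353 = (2,4,0,3)_5 → 353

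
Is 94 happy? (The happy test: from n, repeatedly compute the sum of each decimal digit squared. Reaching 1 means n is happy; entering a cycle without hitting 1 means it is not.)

happy

94 → 9² + 4² = 97
97 → 9² + 7² = 130
130 → 1² + 3² + 0² = 10
10 → 1² + 0² = 1  — reached 1.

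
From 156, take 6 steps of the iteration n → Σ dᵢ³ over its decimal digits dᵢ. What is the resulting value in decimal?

153

156 → 342
342 → 99
99 → 1458
1458 → 702
702 → 351
351 → 153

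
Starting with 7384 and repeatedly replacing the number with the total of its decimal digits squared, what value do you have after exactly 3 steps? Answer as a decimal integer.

7384 → 7² + 3² + 8² + 4² = 49 + 9 + 64 + 16 = 138
138 → 1² + 3² + 8² = 1 + 9 + 64 = 74
74 → 7² + 4² = 49 + 16 = 65

65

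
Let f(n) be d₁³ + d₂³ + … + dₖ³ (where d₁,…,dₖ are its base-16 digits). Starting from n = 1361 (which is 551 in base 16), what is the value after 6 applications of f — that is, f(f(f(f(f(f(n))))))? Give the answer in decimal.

1361 = (5,5,1)_16 → 5³ + 5³ + 1³ = 125 + 125 + 1 = 251
251 = (15,11)_16 → 15³ + 11³ = 3375 + 1331 = 4706
4706 = (1,2,6,2)_16 → 1³ + 2³ + 6³ + 2³ = 1 + 8 + 216 + 8 = 233
233 = (14,9)_16 → 14³ + 9³ = 2744 + 729 = 3473
3473 = (13,9,1)_16 → 13³ + 9³ + 1³ = 2197 + 729 + 1 = 2927
2927 = (11,6,15)_16 → 11³ + 6³ + 15³ = 1331 + 216 + 3375 = 4922

4922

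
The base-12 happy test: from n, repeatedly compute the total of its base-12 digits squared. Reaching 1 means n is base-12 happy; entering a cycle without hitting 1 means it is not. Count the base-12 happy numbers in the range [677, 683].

677: 677 → 105 → 145 → 2 → 4 → 16 → 17 → 26 → 8 → 64 → 41 → 34 → 104 → 128 → 164 → 66 → 61 → 26  (repeats 26)
678: 678 → 116 → 145 → 2 → 4 → 16 → 17 → 26 → 8 → 64 → 41 → 34 → 104 → 128 → 164 → 66 → 61 → 26  (repeats 26)
679: 679 → 129 → 181 → 11 → 121 → 101 → 89 → 74 → 40 → 25 → 5 → 25  (repeats 25)
680: 680 → 144 → 1  (reaches 1)
681: 681 → 161 → 27 → 13 → 2 → 4 → 16 → 17 → 26 → 8 → 64 → 41 → 34 → 104 → 128 → 164 → 66 → 61 → 26  (repeats 26)
682: 682 → 180 → 10 → 100 → 80 → 100  (repeats 100)
683: 683 → 201 → 98 → 68 → 89 → 74 → 40 → 25 → 5 → 25  (repeats 25)
base-12 happy: 680

1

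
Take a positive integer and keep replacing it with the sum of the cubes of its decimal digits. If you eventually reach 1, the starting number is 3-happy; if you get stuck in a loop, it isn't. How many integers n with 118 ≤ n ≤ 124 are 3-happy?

118: 118 → 514 → 190 → 730 → 370 → 370  — not 3-happy
119: 119 → 731 → 371 → 371  — not 3-happy
120: 120 → 9 → 729 → 1080 → 513 → 153 → 153  — not 3-happy
121: 121 → 10 → 1  — 3-happy
122: 122 → 17 → 344 → 155 → 251 → 134 → 92 → 737 → 713 → 371 → 371  — not 3-happy
123: 123 → 36 → 243 → 99 → 1458 → 702 → 351 → 153 → 153  — not 3-happy
124: 124 → 73 → 370 → 370  — not 3-happy
3-happy: 121

1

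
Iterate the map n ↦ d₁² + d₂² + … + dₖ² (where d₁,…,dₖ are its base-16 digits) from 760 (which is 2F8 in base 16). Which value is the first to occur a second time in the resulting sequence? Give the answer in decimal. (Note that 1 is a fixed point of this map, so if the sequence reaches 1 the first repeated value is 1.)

169

760 = (2,15,8)_16 → 2² + 15² + 8² = 4 + 225 + 64 = 293
293 = (1,2,5)_16 → 1² + 2² + 5² = 1 + 4 + 25 = 30
30 = (1,14)_16 → 1² + 14² = 1 + 196 = 197
197 = (12,5)_16 → 12² + 5² = 144 + 25 = 169
169 = (10,9)_16 → 10² + 9² = 100 + 81 = 181
181 = (11,5)_16 → 11² + 5² = 121 + 25 = 146
146 = (9,2)_16 → 9² + 2² = 81 + 4 = 85
85 = (5,5)_16 → 5² + 5² = 25 + 25 = 50
50 = (3,2)_16 → 3² + 2² = 9 + 4 = 13
13 = (13)_16 → 13² = 169  — 169 already appeared earlier.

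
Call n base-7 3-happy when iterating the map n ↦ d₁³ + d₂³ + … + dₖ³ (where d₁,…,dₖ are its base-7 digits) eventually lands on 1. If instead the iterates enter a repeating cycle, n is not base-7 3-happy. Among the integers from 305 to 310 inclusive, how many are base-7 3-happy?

1

305: 305 → 281 → 251 → 341 → 557 → 137 → 197 → 65 → 17 → 35 → 125 → 251  — not base-7 3-happy
306: 306 → 342 → 648 → 282 → 258 → 342  — not base-7 3-happy
307: 307 → 433 → 343 → 1  — base-7 3-happy
308: 308 → 224 → 128 → 80 → 92 → 218 → 92  — not base-7 3-happy
309: 309 → 225 → 129 → 99 → 9 → 9  — not base-7 3-happy
310: 310 → 232 → 190 → 244 → 496 → 244  — not base-7 3-happy
base-7 3-happy: 307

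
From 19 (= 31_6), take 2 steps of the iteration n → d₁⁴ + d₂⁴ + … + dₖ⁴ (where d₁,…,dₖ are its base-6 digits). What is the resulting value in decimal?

19 = (3,1)_6 → 82
82 = (2,1,4)_6 → 273

273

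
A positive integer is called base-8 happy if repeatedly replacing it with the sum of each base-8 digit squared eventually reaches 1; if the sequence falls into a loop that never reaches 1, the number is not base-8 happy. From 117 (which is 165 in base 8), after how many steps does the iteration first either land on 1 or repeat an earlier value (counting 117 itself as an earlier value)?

10

117 = (1,6,5)_8 → 1² + 6² + 5² = 62
62 = (7,6)_8 → 7² + 6² = 85
85 = (1,2,5)_8 → 1² + 2² + 5² = 30
30 = (3,6)_8 → 3² + 6² = 45
45 = (5,5)_8 → 5² + 5² = 50
50 = (6,2)_8 → 6² + 2² = 40
40 = (5,0)_8 → 5² + 0² = 25
25 = (3,1)_8 → 3² + 1² = 10
10 = (1,2)_8 → 1² + 2² = 5
5 = (5)_8 → 5² = 25  — 25 repeats.
That took 10 steps.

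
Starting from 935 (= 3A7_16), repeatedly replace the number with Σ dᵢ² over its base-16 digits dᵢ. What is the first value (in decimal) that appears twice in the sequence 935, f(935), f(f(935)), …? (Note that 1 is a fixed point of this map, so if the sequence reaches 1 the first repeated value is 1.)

935 = (3,10,7)_16 → 3² + 10² + 7² = 9 + 100 + 49 = 158
158 = (9,14)_16 → 9² + 14² = 81 + 196 = 277
277 = (1,1,5)_16 → 1² + 1² + 5² = 1 + 1 + 25 = 27
27 = (1,11)_16 → 1² + 11² = 1 + 121 = 122
122 = (7,10)_16 → 7² + 10² = 49 + 100 = 149
149 = (9,5)_16 → 9² + 5² = 81 + 25 = 106
106 = (6,10)_16 → 6² + 10² = 36 + 100 = 136
136 = (8,8)_16 → 8² + 8² = 64 + 64 = 128
128 = (8,0)_16 → 8² + 0² = 64 + 0 = 64
64 = (4,0)_16 → 4² + 0² = 16 + 0 = 16
16 = (1,0)_16 → 1² + 0² = 1 + 0 = 1  — reached the fixed point 1.
1 → 1, so 1 is the first repeated value.

1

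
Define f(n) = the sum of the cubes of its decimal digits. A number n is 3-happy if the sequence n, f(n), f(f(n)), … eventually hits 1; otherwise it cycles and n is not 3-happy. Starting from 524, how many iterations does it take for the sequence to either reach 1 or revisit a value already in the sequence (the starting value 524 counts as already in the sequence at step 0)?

4

524 → 197
197 → 1073
1073 → 371
371 → 371  — 371 repeats.
That took 4 steps.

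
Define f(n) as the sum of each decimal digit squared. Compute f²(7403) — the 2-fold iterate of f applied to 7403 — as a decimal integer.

7403 → 7² + 4² + 0² + 3² = 74
74 → 7² + 4² = 65

65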